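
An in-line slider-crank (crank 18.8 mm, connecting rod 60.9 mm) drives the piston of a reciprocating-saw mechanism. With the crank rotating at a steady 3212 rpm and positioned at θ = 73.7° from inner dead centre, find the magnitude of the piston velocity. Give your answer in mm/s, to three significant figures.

6620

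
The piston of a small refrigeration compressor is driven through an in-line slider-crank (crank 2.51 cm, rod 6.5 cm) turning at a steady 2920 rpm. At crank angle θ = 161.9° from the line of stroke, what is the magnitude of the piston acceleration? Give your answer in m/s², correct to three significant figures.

1480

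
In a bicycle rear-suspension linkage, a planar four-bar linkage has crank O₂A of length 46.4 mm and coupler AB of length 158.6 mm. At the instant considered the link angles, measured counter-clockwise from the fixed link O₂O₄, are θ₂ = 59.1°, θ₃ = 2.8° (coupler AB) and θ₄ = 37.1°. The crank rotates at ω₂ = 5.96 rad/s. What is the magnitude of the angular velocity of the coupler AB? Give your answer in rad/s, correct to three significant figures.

1.16

ω₂ = 5.96 rad/s
Differentiating the loop-closure r₂e^{iθ₂}+r₃e^{iθ₃}=r₁+r₄e^{iθ₄} gives r₂ω₂e^{iθ₂}+r₃ω₃e^{iθ₃}=r₄ω₄e^{iθ₄}.
Eliminating the other unknown: ω₃ = r₂ω₂ sin(θ₄−θ₂) / [r₃ sin(θ₃−θ₄)].
Numerator sine = -0.37461; denominator sine = -0.56353.
Result = 0.0464·5.96·(-0.37461) / (0.1586·(-0.56353)) = +1.1591 rad/s; magnitude 1.1591 rad/s.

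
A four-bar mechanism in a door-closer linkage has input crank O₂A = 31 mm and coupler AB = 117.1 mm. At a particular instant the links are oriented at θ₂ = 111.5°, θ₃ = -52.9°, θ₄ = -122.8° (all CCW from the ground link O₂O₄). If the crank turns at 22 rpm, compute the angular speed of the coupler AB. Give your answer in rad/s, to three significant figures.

0.527

ω₂ = 2.304 rad/s (from 22 rpm).
Differentiating the loop-closure r₂e^{iθ₂}+r₃e^{iθ₃}=r₁+r₄e^{iθ₄} gives r₂ω₂e^{iθ₂}+r₃ω₃e^{iθ₃}=r₄ω₄e^{iθ₄}.
Eliminating the other unknown: ω₃ = r₂ω₂ sin(θ₄−θ₂) / [r₃ sin(θ₃−θ₄)].
Numerator sine = +0.81208; denominator sine = +0.93909.
Result = 0.031·2.304·(+0.81208) / (0.1171·(+0.93909)) = +0.52741 rad/s; magnitude 0.52741 rad/s.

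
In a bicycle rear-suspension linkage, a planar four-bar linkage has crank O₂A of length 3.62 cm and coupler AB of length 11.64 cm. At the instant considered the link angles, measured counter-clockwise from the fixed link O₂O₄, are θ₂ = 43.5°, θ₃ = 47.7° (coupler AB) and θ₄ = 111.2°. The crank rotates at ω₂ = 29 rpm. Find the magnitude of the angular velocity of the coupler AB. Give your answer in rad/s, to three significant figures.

ω₂ = 3.037 rad/s (from 29 rpm).
Differentiating the loop-closure r₂e^{iθ₂}+r₃e^{iθ₃}=r₁+r₄e^{iθ₄} gives r₂ω₂e^{iθ₂}+r₃ω₃e^{iθ₃}=r₄ω₄e^{iθ₄}.
Eliminating the other unknown: ω₃ = r₂ω₂ sin(θ₄−θ₂) / [r₃ sin(θ₃−θ₄)].
Numerator sine = +0.92521; denominator sine = -0.89493.
Result = 0.0362·3.037·(+0.92521) / (0.1164·(-0.89493)) = -0.97641 rad/s; magnitude 0.97641 rad/s.

0.976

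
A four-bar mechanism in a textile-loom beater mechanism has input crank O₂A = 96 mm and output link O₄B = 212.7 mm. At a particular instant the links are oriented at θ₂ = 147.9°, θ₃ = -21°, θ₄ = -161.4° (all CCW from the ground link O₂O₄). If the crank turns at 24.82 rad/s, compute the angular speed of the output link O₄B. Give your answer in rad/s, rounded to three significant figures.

ω₂ = 24.82 rad/s
Differentiating the loop-closure r₂e^{iθ₂}+r₃e^{iθ₃}=r₁+r₄e^{iθ₄} gives r₂ω₂e^{iθ₂}+r₃ω₃e^{iθ₃}=r₄ω₄e^{iθ₄}.
Eliminating the other unknown: ω₄ = r₂ω₂ sin(θ₂−θ₃) / [r₄ sin(θ₄−θ₃)].
Numerator sine = +0.19252; denominator sine = -0.63742.
Result = 0.096·24.82·(+0.19252) / (0.2127·(-0.63742)) = -3.3834 rad/s; magnitude 3.3834 rad/s.

3.38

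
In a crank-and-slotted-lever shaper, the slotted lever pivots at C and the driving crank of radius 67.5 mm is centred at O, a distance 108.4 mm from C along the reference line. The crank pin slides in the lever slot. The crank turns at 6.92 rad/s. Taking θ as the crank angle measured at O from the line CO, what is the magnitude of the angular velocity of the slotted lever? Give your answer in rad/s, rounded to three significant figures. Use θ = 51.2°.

2.48

ω = 6.92 rad/s
Crank pin A relative to C: A = (d + r cosθ, r sinθ); lever angle φ = atan2(r sinθ, d + r cosθ).
Differentiating tanφ: φ̇ = rω(d cosθ + r)/(d² + r² + 2dr cosθ).
d² + r² + 2dr cosθ = |CA|² = 0.0254765 m²;  d cosθ + r = +0.13542 m.
|ω_lever| = |0.0675·6.92·+0.13542| / 0.0254765 = 2.4829 rad/s.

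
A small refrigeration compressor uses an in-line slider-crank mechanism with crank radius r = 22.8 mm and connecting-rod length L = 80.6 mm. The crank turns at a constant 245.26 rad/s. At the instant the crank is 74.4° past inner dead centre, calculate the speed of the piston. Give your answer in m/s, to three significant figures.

5.81

ω = 245.3 rad/s
For an in-line slider-crank, x = r cosθ + √(L² − r² sin²θ), so v = −rω sinθ·[1 + r cosθ/√(L² − r² sin²θ)].
With r = 0.0228 m, L = 0.0806 m, θ = 74.4°: √(L² − r² sin²θ) = 0.077551 m.
v = −0.0228·245.3·0.96316·[1 + 0.0228·0.26892/0.077551] = -5.8118 m/s.
|v| = 5.8118 m/s.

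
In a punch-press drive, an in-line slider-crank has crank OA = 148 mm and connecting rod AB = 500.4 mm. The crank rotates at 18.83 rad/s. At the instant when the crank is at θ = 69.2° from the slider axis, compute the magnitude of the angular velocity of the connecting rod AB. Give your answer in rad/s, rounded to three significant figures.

ω = 18.83 rad/s
The rod makes angle φ with the slider axis where L sinφ = r sinθ; differentiating, L cosφ·φ̇ = r ω cosθ.
L cosφ = √(L² − r² sin²θ) = 0.48089 m.
|ω_rod| = r ω |cosθ| / √(L² − r² sin²θ) = 0.148·18.83·0.35511/0.48089 = 2.0579 rad/s.

2.06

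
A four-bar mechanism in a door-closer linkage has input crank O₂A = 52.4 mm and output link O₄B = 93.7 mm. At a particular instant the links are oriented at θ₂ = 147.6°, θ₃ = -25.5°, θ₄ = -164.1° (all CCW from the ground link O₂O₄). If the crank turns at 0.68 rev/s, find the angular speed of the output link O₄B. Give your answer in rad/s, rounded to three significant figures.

ω₂ = 4.273 rad/s (from 0.68 rev/s).
Differentiating the loop-closure r₂e^{iθ₂}+r₃e^{iθ₃}=r₁+r₄e^{iθ₄} gives r₂ω₂e^{iθ₂}+r₃ω₃e^{iθ₃}=r₄ω₄e^{iθ₄}.
Eliminating the other unknown: ω₄ = r₂ω₂ sin(θ₂−θ₃) / [r₄ sin(θ₄−θ₃)].
Numerator sine = +0.12014; denominator sine = -0.66131.
Result = 0.0524·4.273·(+0.12014) / (0.0937·(-0.66131)) = -0.43406 rad/s; magnitude 0.43406 rad/s.

0.434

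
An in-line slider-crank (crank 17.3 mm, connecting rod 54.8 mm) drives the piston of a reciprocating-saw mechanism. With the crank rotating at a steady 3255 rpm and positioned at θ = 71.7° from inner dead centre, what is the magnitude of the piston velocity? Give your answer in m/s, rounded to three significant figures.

6.18

ω = 2π·3255/60 = 340.9 rad/s
For an in-line slider-crank, x = r cosθ + √(L² − r² sin²θ), so v = −rω sinθ·[1 + r cosθ/√(L² − r² sin²θ)].
With r = 0.0173 m, L = 0.0548 m, θ = 71.7°: √(L² − r² sin²θ) = 0.052281 m.
v = −0.0173·340.9·0.94943·[1 + 0.0173·0.31399/0.052281] = -6.1804 m/s.
|v| = 6.1804 m/s.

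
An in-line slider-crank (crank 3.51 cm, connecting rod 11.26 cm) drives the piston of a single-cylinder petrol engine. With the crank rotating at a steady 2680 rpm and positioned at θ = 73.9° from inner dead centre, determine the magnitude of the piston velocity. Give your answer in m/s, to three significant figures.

10.3

ω = 2π·2680/60 = 280.6 rad/s
For an in-line slider-crank, x = r cosθ + √(L² − r² sin²θ), so v = −rω sinθ·[1 + r cosθ/√(L² − r² sin²θ)].
With r = 0.0351 m, L = 0.1126 m, θ = 73.9°: √(L² − r² sin²θ) = 0.10743 m.
v = −0.0351·280.6·0.96078·[1 + 0.0351·0.27731/0.10743] = -10.322 m/s.
|v| = 10.322 m/s.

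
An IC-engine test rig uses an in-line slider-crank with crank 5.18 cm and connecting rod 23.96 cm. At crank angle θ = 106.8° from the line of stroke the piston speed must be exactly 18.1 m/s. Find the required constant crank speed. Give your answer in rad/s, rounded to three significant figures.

For an in-line slider-crank, |v_piston| = rω|sinθ|·[1 + r cosθ/√(L² − r² sin²θ)].
With r = 0.0518 m, L = 0.2396 m, θ = 106.8°: the bracketed kinematic factor |dx/dθ| = 0.046422 m.
ω = v/|dx/dθ| = 18.1/0.046422 = 389.9 rad/s.

390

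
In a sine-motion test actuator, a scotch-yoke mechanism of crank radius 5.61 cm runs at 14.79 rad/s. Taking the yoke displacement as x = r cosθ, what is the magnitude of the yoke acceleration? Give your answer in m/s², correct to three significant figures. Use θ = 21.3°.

ω = 14.79 rad/s
x = r cosθ ⇒ ẍ = −rω² cosθ (ω constant).
|a| = rω²|cosθ| = 0.0561·(14.79)²·|cos 21.3°| = 11.433 m/s².

11.4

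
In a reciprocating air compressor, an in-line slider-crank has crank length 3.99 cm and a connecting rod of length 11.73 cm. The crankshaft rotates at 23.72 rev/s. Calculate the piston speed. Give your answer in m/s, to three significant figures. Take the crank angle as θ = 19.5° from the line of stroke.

2.63

ω = 2π·23.7 = 149 rad/s
For an in-line slider-crank, x = r cosθ + √(L² − r² sin²θ), so v = −rω sinθ·[1 + r cosθ/√(L² − r² sin²θ)].
With r = 0.0399 m, L = 0.1173 m, θ = 19.5°: √(L² − r² sin²θ) = 0.11654 m.
v = −0.0399·149·0.33381·[1 + 0.0399·0.94264/0.11654] = -2.6256 m/s.
|v| = 2.6256 m/s.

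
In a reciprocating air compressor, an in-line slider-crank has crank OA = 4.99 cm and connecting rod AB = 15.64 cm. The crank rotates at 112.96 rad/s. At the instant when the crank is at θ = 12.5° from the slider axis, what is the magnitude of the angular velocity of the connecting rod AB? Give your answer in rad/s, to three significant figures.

35.3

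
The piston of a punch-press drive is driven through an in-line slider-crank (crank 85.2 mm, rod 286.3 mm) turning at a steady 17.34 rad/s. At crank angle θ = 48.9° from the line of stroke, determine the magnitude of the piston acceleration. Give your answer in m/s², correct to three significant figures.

ω = 17.34 rad/s
x(θ) = r cosθ + √(L² − r² sin²θ); with ω constant, a = ω²·d²x/dθ².
d²x/dθ² = −r cosθ − r²(cos2θ)/√u − r⁴ sin²2θ/(4u^{3/2}),  u = L² − r² sin²θ = 0.0778456 m².
Substituting r = 0.0852 m, L = 0.2863 m, θ = 48.9°: d²x/dθ² = -0.053073 m.
a = ω²·d²x/dθ² = (17.34)²·(-0.053073) = -15.958 m/s²;  |a| = 15.958 m/s².

16.0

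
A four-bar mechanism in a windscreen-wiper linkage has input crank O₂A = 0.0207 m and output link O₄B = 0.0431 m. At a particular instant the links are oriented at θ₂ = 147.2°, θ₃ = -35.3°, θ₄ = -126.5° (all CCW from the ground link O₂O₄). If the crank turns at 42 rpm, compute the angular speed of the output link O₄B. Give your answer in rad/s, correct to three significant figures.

0.0922

ω₂ = 4.398 rad/s (from 42 rpm).
Differentiating the loop-closure r₂e^{iθ₂}+r₃e^{iθ₃}=r₁+r₄e^{iθ₄} gives r₂ω₂e^{iθ₂}+r₃ω₃e^{iθ₃}=r₄ω₄e^{iθ₄}.
Eliminating the other unknown: ω₄ = r₂ω₂ sin(θ₂−θ₃) / [r₄ sin(θ₄−θ₃)].
Numerator sine = -0.04362; denominator sine = -0.99978.
Result = 0.0207·4.398·(-0.04362) / (0.0431·(-0.99978)) = +0.092161 rad/s; magnitude 0.092161 rad/s.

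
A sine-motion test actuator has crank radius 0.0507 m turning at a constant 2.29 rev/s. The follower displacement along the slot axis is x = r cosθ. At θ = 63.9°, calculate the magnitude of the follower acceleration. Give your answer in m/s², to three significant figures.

ω = 14.39 rad/s (from 2.29 rev/s).
x = r cosθ ⇒ ẍ = −rω² cosθ (ω constant).
|a| = rω²|cosθ| = 0.0507·(14.39)²·|cos 63.9°| = 4.6178 m/s².

4.62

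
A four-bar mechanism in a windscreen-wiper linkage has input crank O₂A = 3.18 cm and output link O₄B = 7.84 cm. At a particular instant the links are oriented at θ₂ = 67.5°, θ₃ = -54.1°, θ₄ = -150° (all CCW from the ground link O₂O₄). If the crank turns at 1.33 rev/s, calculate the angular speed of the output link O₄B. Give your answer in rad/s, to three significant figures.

2.90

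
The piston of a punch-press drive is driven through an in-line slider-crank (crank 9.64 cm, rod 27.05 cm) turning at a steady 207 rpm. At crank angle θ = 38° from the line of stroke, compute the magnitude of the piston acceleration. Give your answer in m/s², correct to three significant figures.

40.2

ω = 2π·207/60 = 21.68 rad/s
x(θ) = r cosθ + √(L² − r² sin²θ); with ω constant, a = ω²·d²x/dθ².
d²x/dθ² = −r cosθ − r²(cos2θ)/√u − r⁴ sin²2θ/(4u^{3/2}),  u = L² − r² sin²θ = 0.0696479 m².
Substituting r = 0.0964 m, L = 0.2705 m, θ = 38°: d²x/dθ² = -0.085589 m.
a = ω²·d²x/dθ² = (21.68)²·(-0.085589) = -40.217 m/s²;  |a| = 40.217 m/s².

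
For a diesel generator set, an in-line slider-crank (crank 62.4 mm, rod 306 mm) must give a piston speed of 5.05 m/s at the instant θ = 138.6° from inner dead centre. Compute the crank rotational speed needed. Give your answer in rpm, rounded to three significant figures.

1380

For an in-line slider-crank, |v_piston| = rω|sinθ|·[1 + r cosθ/√(L² − r² sin²θ)].
With r = 0.0624 m, L = 0.306 m, θ = 138.6°: the bracketed kinematic factor |dx/dθ| = 0.034895 m.
ω = v/|dx/dθ| = 5.05/0.034895 = 144.72 rad/s.
N = 60ω/(2π) = 1382 rpm.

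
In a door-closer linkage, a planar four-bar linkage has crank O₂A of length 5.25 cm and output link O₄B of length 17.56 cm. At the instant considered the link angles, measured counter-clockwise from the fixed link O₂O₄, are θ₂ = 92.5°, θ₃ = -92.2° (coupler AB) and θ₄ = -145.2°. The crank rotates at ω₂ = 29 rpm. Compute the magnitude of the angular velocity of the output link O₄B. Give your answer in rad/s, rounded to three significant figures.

ω₂ = 3.037 rad/s (from 29 rpm).
Differentiating the loop-closure r₂e^{iθ₂}+r₃e^{iθ₃}=r₁+r₄e^{iθ₄} gives r₂ω₂e^{iθ₂}+r₃ω₃e^{iθ₃}=r₄ω₄e^{iθ₄}.
Eliminating the other unknown: ω₄ = r₂ω₂ sin(θ₂−θ₃) / [r₄ sin(θ₄−θ₃)].
Numerator sine = -0.08194; denominator sine = -0.79864.
Result = 0.0525·3.037·(-0.08194) / (0.1756·(-0.79864)) = +0.093154 rad/s; magnitude 0.093154 rad/s.

0.0932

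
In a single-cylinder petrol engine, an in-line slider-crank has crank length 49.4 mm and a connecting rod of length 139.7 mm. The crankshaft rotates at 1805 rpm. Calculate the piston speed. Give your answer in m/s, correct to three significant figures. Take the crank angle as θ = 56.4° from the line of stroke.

9.37

ω = 2π·1805/60 = 189 rad/s
For an in-line slider-crank, x = r cosθ + √(L² − r² sin²θ), so v = −rω sinθ·[1 + r cosθ/√(L² − r² sin²θ)].
With r = 0.0494 m, L = 0.1397 m, θ = 56.4°: √(L² − r² sin²θ) = 0.1335 m.
v = −0.0494·189·0.83292·[1 + 0.0494·0.55339/0.1335] = -9.37 m/s.
|v| = 9.37 m/s.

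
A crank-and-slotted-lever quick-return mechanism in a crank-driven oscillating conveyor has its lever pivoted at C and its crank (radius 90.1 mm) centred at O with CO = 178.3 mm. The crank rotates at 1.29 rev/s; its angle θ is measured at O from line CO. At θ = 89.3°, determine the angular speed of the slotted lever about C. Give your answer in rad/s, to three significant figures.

1.67

ω = 8.105 rad/s (from 1.29 rev/s).
Crank pin A relative to C: A = (d + r cosθ, r sinθ); lever angle φ = atan2(r sinθ, d + r cosθ).
Differentiating tanφ: φ̇ = rω(d cosθ + r)/(d² + r² + 2dr cosθ).
d² + r² + 2dr cosθ = |CA|² = 0.0403014 m²;  d cosθ + r = +0.092278 m.
|ω_lever| = |0.0901·8.105·+0.092278| / 0.0403014 = 1.6721 rad/s.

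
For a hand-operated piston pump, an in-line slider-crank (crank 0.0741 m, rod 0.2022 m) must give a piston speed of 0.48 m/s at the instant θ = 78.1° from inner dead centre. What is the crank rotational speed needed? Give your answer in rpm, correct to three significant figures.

58.5

For an in-line slider-crank, |v_piston| = rω|sinθ|·[1 + r cosθ/√(L² − r² sin²θ)].
With r = 0.0741 m, L = 0.2022 m, θ = 78.1°: the bracketed kinematic factor |dx/dθ| = 0.078377 m.
ω = v/|dx/dθ| = 0.48/0.078377 = 6.1242 rad/s.
N = 60ω/(2π) = 58.482 rpm.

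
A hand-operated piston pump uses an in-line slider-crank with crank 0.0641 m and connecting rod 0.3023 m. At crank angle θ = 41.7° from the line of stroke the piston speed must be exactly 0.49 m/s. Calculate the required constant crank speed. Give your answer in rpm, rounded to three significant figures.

94.6

For an in-line slider-crank, |v_piston| = rω|sinθ|·[1 + r cosθ/√(L² − r² sin²θ)].
With r = 0.0641 m, L = 0.3023 m, θ = 41.7°: the bracketed kinematic factor |dx/dθ| = 0.04946 m.
ω = v/|dx/dθ| = 0.49/0.04946 = 9.9069 rad/s.
N = 60ω/(2π) = 94.604 rpm.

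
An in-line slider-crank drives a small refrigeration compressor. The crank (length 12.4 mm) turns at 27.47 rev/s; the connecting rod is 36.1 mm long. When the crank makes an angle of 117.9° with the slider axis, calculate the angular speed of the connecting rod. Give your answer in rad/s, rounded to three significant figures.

ω = 172.6 rad/s (converted from 27.47 rev/s).
The rod makes angle φ with the slider axis where L sinφ = r sinθ; differentiating, L cosφ·φ̇ = r ω cosθ.
L cosφ = √(L² − r² sin²θ) = 0.034396 m.
|ω_rod| = r ω |cosθ| / √(L² − r² sin²θ) = 0.0124·172.6·0.46793/0.034396 = 29.116 rad/s.

29.1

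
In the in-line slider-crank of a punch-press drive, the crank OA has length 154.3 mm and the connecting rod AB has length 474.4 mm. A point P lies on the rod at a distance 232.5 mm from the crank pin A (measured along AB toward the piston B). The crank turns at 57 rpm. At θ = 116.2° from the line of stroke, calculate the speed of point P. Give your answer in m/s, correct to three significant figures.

ω = 5.969 rad/s.  Crank-pin speed |V_A| = rω = 0.92102 m/s, perpendicular to OA.
Rod angle: sinφ = −(r/L) sinθ ⇒ φ = -16.968°; ω_rod = −rω cosθ/√(L²−r²sin²θ) = +0.89617 rad/s.
V_P = V_A + ω_rod × AP, with AP = 0.2325 m along the rod.
Components: V_Px = −rω sinθ − a·ω_rod·sinφ = -0.76559 m/s;  V_Py = rω cosθ + a·ω_rod·cosφ = -0.20735 m/s.
|V_P| = √(V_Px² + V_Py²) = 0.79317 m/s.

0.793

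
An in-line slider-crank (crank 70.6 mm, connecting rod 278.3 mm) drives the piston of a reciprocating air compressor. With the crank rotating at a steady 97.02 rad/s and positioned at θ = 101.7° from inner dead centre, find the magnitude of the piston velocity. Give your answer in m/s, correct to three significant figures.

6.35

ω = 97.02 rad/s
For an in-line slider-crank, x = r cosθ + √(L² − r² sin²θ), so v = −rω sinθ·[1 + r cosθ/√(L² − r² sin²θ)].
With r = 0.0706 m, L = 0.2783 m, θ = 101.7°: √(L² − r² sin²θ) = 0.26958 m.
v = −0.0706·97.02·0.97922·[1 + 0.0706·-0.20279/0.26958] = -6.3511 m/s.
|v| = 6.3511 m/s.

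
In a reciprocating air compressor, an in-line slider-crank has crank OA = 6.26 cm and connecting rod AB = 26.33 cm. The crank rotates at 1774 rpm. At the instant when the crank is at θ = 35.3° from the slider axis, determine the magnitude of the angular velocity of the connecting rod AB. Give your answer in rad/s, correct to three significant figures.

ω = 185.8 rad/s (converted from 1774 rpm).
The rod makes angle φ with the slider axis where L sinφ = r sinθ; differentiating, L cosφ·φ̇ = r ω cosθ.
L cosφ = √(L² − r² sin²θ) = 0.2608 m.
|ω_rod| = r ω |cosθ| / √(L² − r² sin²θ) = 0.0626·185.8·0.81614/0.2608 = 36.392 rad/s.

36.4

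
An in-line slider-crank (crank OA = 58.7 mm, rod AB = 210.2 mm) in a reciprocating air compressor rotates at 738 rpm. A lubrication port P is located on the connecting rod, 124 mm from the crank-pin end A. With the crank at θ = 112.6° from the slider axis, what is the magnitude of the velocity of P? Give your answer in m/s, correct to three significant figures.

3.98

ω = 77.28 rad/s.  Crank-pin speed |V_A| = rω = 4.5365 m/s, perpendicular to OA.
Rod angle: sinφ = −(r/L) sinθ ⇒ φ = -14.940°; ω_rod = −rω cosθ/√(L²−r²sin²θ) = +8.584 rad/s.
V_P = V_A + ω_rod × AP, with AP = 0.124 m along the rod.
Components: V_Px = −rω sinθ − a·ω_rod·sinφ = -3.9137 m/s;  V_Py = rω cosθ + a·ω_rod·cosφ = -0.71493 m/s.
|V_P| = √(V_Px² + V_Py²) = 3.9785 m/s.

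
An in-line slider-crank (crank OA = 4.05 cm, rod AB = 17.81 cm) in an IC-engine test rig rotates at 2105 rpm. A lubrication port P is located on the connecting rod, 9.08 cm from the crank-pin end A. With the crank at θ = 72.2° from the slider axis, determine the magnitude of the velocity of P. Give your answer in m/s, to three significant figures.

8.91

ω = 220.4 rad/s.  Crank-pin speed |V_A| = rω = 8.9276 m/s, perpendicular to OA.
Rod angle: sinφ = −(r/L) sinθ ⇒ φ = -12.504°; ω_rod = −rω cosθ/√(L²−r²sin²θ) = -15.696 rad/s.
V_P = V_A + ω_rod × AP, with AP = 0.0908 m along the rod.
Components: V_Px = −rω sinθ − a·ω_rod·sinφ = -8.8088 m/s;  V_Py = rω cosθ + a·ω_rod·cosφ = +1.3377 m/s.
|V_P| = √(V_Px² + V_Py²) = 8.9098 m/s.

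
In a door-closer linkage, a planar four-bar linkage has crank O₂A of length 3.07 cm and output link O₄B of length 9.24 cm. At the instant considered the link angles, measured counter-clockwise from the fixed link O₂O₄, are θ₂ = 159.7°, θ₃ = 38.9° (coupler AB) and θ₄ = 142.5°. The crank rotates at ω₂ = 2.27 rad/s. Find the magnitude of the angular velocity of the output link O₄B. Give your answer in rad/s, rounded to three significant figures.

0.667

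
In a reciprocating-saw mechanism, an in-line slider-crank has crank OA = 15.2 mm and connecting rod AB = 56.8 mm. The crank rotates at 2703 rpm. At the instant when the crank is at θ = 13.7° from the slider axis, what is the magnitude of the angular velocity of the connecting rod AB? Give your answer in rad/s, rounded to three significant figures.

ω = 283.1 rad/s (converted from 2703 rpm).
The rod makes angle φ with the slider axis where L sinφ = r sinθ; differentiating, L cosφ·φ̇ = r ω cosθ.
L cosφ = √(L² − r² sin²θ) = 0.056686 m.
|ω_rod| = r ω |cosθ| / √(L² − r² sin²θ) = 0.0152·283.1·0.97155/0.056686 = 73.741 rad/s.

73.7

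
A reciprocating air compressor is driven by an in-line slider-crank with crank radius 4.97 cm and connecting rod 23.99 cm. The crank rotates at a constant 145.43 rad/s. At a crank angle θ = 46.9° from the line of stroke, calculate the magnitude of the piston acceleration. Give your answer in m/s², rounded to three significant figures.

ω = 145.4 rad/s
x(θ) = r cosθ + √(L² − r² sin²θ); with ω constant, a = ω²·d²x/dθ².
d²x/dθ² = −r cosθ − r²(cos2θ)/√u − r⁴ sin²2θ/(4u^{3/2}),  u = L² − r² sin²θ = 0.0562351 m².
Substituting r = 0.0497 m, L = 0.2399 m, θ = 46.9°: d²x/dθ² = -0.033382 m.
a = ω²·d²x/dθ² = (145.4)²·(-0.033382) = -706.03 m/s²;  |a| = 706.03 m/s².

706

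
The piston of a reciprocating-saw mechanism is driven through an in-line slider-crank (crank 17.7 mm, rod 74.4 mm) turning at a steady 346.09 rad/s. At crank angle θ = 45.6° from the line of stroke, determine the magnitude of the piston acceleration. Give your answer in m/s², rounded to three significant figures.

1480

ω = 346.1 rad/s
x(θ) = r cosθ + √(L² − r² sin²θ); with ω constant, a = ω²·d²x/dθ².
d²x/dθ² = −r cosθ − r²(cos2θ)/√u − r⁴ sin²2θ/(4u^{3/2}),  u = L² − r² sin²θ = 0.00537543 m².
Substituting r = 0.0177 m, L = 0.0744 m, θ = 45.6°: d²x/dθ² = -0.012357 m.
a = ω²·d²x/dθ² = (346.1)²·(-0.012357) = -1480.1 m/s²;  |a| = 1480.1 m/s².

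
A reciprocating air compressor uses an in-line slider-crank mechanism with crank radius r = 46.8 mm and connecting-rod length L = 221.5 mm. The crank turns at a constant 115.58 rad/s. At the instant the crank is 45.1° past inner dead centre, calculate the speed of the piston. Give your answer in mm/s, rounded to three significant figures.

ω = 115.6 rad/s
For an in-line slider-crank, x = r cosθ + √(L² − r² sin²θ), so v = −rω sinθ·[1 + r cosθ/√(L² − r² sin²θ)].
With r = 0.0468 m, L = 0.2215 m, θ = 45.1°: √(L² − r² sin²θ) = 0.21901 m.
v = −0.0468·115.6·0.70834·[1 + 0.0468·0.70587/0.21901] = -4.4095 m/s.
|v| = 4.4095 m/s = 4409.5 mm/s.

4410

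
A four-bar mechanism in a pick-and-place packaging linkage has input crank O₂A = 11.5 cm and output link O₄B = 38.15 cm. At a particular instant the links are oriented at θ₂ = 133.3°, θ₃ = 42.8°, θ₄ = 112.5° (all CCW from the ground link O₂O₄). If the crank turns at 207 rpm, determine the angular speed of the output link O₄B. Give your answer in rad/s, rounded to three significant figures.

6.97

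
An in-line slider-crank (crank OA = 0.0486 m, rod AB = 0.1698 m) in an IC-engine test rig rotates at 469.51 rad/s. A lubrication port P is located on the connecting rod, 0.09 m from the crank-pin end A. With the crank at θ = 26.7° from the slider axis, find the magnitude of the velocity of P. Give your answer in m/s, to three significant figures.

15.1

ω = 469.5 rad/s.  Crank-pin speed |V_A| = rω = 22.818 m/s, perpendicular to OA.
Rod angle: sinφ = −(r/L) sinθ ⇒ φ = -7.389°; ω_rod = −rω cosθ/√(L²−r²sin²θ) = -121.06 rad/s.
V_P = V_A + ω_rod × AP, with AP = 0.09 m along the rod.
Components: V_Px = −rω sinθ − a·ω_rod·sinφ = -11.654 m/s;  V_Py = rω cosθ + a·ω_rod·cosφ = +9.5803 m/s.
|V_P| = √(V_Px² + V_Py²) = 15.086 m/s.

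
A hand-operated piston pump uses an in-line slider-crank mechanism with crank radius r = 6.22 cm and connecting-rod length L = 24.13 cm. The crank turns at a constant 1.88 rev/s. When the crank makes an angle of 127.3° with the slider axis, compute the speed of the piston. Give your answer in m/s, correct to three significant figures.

0.491

ω = 2π·1.88 = 11.81 rad/s
For an in-line slider-crank, x = r cosθ + √(L² − r² sin²θ), so v = −rω sinθ·[1 + r cosθ/√(L² − r² sin²θ)].
With r = 0.0622 m, L = 0.2413 m, θ = 127.3°: √(L² − r² sin²θ) = 0.23617 m.
v = −0.0622·11.81·0.79547·[1 + 0.0622·-0.60599/0.23617] = -0.49118 m/s.
|v| = 0.49118 m/s.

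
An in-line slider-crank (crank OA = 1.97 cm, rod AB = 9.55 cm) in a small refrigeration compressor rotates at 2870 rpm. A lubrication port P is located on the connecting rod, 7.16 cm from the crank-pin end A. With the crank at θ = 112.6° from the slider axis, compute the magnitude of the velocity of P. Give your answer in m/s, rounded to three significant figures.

ω = 300.5 rad/s.  Crank-pin speed |V_A| = rω = 5.9208 m/s, perpendicular to OA.
Rod angle: sinφ = −(r/L) sinθ ⇒ φ = -10.979°; ω_rod = −rω cosθ/√(L²−r²sin²θ) = +24.269 rad/s.
V_P = V_A + ω_rod × AP, with AP = 0.0716 m along the rod.
Components: V_Px = −rω sinθ − a·ω_rod·sinφ = -5.1352 m/s;  V_Py = rω cosθ + a·ω_rod·cosφ = -0.56942 m/s.
|V_P| = √(V_Px² + V_Py²) = 5.1666 m/s.

5.17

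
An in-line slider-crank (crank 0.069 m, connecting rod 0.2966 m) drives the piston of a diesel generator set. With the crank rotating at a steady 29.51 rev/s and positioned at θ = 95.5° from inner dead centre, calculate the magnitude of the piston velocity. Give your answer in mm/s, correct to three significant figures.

12400

ω = 2π·29.5 = 185.4 rad/s
For an in-line slider-crank, x = r cosθ + √(L² − r² sin²θ), so v = −rω sinθ·[1 + r cosθ/√(L² − r² sin²θ)].
With r = 0.069 m, L = 0.2966 m, θ = 95.5°: √(L² − r² sin²θ) = 0.28854 m.
v = −0.069·185.4·0.99540·[1 + 0.069·-0.09585/0.28854] = -12.443 m/s.
|v| = 12.443 m/s = 12443 mm/s.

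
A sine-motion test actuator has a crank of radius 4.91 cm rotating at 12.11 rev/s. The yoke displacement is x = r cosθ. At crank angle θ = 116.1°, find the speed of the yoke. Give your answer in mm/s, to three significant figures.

3360

ω = 76.09 rad/s (from 12.11 rev/s).
x = r cosθ ⇒ ẋ = −rω sinθ.
|v| = rω|sinθ| = 0.0491·76.09·|sin 116.1°| = 3.355 m/s = 3355 mm/s.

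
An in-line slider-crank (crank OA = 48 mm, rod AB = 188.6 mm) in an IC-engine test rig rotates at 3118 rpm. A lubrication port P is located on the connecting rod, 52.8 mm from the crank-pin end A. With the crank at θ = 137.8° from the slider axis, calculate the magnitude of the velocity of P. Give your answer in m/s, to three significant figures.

13.0

ω = 326.5 rad/s.  Crank-pin speed |V_A| = rω = 15.673 m/s, perpendicular to OA.
Rod angle: sinφ = −(r/L) sinθ ⇒ φ = -9.843°; ω_rod = −rω cosθ/√(L²−r²sin²θ) = +62.481 rad/s.
V_P = V_A + ω_rod × AP, with AP = 0.0528 m along the rod.
Components: V_Px = −rω sinθ − a·ω_rod·sinφ = -9.9637 m/s;  V_Py = rω cosθ + a·ω_rod·cosφ = -8.36 m/s.
|V_P| = √(V_Px² + V_Py²) = 13.006 m/s.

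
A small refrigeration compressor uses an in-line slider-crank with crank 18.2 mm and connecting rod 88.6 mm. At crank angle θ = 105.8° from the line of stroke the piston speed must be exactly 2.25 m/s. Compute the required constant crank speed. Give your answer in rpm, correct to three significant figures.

1300

For an in-line slider-crank, |v_piston| = rω|sinθ|·[1 + r cosθ/√(L² − r² sin²θ)].
With r = 0.0182 m, L = 0.0886 m, θ = 105.8°: the bracketed kinematic factor |dx/dθ| = 0.016513 m.
ω = v/|dx/dθ| = 2.25/0.016513 = 136.25 rad/s.
N = 60ω/(2π) = 1301.1 rpm.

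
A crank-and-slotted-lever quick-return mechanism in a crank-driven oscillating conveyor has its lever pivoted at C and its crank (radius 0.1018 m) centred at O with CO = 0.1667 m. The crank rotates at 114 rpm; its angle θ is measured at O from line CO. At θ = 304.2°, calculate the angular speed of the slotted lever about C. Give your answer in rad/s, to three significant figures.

4.15

ω = 11.94 rad/s (from 114 rpm).
Crank pin A relative to C: A = (d + r cosθ, r sinθ); lever angle φ = atan2(r sinθ, d + r cosθ).
Differentiating tanφ: φ̇ = rω(d cosθ + r)/(d² + r² + 2dr cosθ).
d² + r² + 2dr cosθ = |CA|² = 0.0572293 m²;  d cosθ + r = +0.1955 m.
|ω_lever| = |0.1018·11.94·+0.1955| / 0.0572293 = 4.1515 rad/s.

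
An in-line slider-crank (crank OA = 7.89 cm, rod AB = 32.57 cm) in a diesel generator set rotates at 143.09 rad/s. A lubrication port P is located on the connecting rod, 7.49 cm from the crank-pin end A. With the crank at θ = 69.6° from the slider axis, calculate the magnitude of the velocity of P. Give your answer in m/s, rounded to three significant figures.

ω = 143.1 rad/s.  Crank-pin speed |V_A| = rω = 11.29 m/s, perpendicular to OA.
Rod angle: sinφ = −(r/L) sinθ ⇒ φ = -13.124°; ω_rod = −rω cosθ/√(L²−r²sin²θ) = -12.407 rad/s.
V_P = V_A + ω_rod × AP, with AP = 0.0749 m along the rod.
Components: V_Px = −rω sinθ − a·ω_rod·sinφ = -10.793 m/s;  V_Py = rω cosθ + a·ω_rod·cosφ = +3.0303 m/s.
|V_P| = √(V_Px² + V_Py²) = 11.21 m/s.

11.2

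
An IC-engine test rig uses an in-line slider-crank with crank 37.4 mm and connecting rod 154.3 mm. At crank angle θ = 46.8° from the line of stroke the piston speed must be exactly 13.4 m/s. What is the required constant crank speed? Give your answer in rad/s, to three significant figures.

421

For an in-line slider-crank, |v_piston| = rω|sinθ|·[1 + r cosθ/√(L² − r² sin²θ)].
With r = 0.0374 m, L = 0.1543 m, θ = 46.8°: the bracketed kinematic factor |dx/dθ| = 0.031859 m.
ω = v/|dx/dθ| = 13.4/0.031859 = 420.6 rad/s.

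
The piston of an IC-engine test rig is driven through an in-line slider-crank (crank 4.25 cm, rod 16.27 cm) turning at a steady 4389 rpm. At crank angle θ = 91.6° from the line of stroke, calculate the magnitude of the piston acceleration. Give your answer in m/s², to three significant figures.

2680

ω = 2π·4389/60 = 459.6 rad/s
x(θ) = r cosθ + √(L² − r² sin²θ); with ω constant, a = ω²·d²x/dθ².
d²x/dθ² = −r cosθ − r²(cos2θ)/√u − r⁴ sin²2θ/(4u^{3/2}),  u = L² − r² sin²θ = 0.0246664 m².
Substituting r = 0.0425 m, L = 0.1627 m, θ = 91.6°: d²x/dθ² = +0.012669 m.
a = ω²·d²x/dθ² = (459.6)²·(+0.012669) = +2676.2 m/s²;  |a| = 2676.2 m/s².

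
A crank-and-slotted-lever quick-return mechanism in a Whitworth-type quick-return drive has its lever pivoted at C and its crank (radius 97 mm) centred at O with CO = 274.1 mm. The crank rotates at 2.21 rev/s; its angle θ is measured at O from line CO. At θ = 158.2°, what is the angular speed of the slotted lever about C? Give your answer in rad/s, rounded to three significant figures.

ω = 13.89 rad/s (from 2.21 rev/s).
Crank pin A relative to C: A = (d + r cosθ, r sinθ); lever angle φ = atan2(r sinθ, d + r cosθ).
Differentiating tanφ: φ̇ = rω(d cosθ + r)/(d² + r² + 2dr cosθ).
d² + r² + 2dr cosθ = |CA|² = 0.0351672 m²;  d cosθ + r = -0.1575 m.
|ω_lever| = |0.097·13.89·-0.1575| / 0.0351672 = 6.0323 rad/s.

6.03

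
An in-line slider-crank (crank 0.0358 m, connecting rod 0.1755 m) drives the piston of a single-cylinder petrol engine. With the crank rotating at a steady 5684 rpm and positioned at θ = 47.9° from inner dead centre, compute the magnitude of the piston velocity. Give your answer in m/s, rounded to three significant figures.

ω = 2π·5684/60 = 595.2 rad/s
For an in-line slider-crank, x = r cosθ + √(L² − r² sin²θ), so v = −rω sinθ·[1 + r cosθ/√(L² − r² sin²θ)].
With r = 0.0358 m, L = 0.1755 m, θ = 47.9°: √(L² − r² sin²θ) = 0.17348 m.
v = −0.0358·595.2·0.74198·[1 + 0.0358·0.67043/0.17348] = -17.998 m/s.
|v| = 17.998 m/s.

18.0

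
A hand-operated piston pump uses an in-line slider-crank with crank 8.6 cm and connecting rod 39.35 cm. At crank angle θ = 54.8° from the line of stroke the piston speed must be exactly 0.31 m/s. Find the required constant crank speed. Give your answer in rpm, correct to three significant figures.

For an in-line slider-crank, |v_piston| = rω|sinθ|·[1 + r cosθ/√(L² − r² sin²θ)].
With r = 0.086 m, L = 0.3935 m, θ = 54.8°: the bracketed kinematic factor |dx/dθ| = 0.079272 m.
ω = v/|dx/dθ| = 0.31/0.079272 = 3.9106 rad/s.
N = 60ω/(2π) = 37.343 rpm.

37.3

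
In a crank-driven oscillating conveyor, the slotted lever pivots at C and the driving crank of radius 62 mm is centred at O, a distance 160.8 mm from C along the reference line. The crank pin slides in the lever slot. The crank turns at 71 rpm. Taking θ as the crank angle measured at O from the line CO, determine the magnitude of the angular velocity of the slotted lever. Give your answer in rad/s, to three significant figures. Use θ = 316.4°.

1.86

ω = 7.435 rad/s (from 71 rpm).
Crank pin A relative to C: A = (d + r cosθ, r sinθ); lever angle φ = atan2(r sinθ, d + r cosθ).
Differentiating tanφ: φ̇ = rω(d cosθ + r)/(d² + r² + 2dr cosθ).
d² + r² + 2dr cosθ = |CA|² = 0.04414 m²;  d cosθ + r = +0.17845 m.
|ω_lever| = |0.062·7.435·+0.17845| / 0.04414 = 1.8636 rad/s.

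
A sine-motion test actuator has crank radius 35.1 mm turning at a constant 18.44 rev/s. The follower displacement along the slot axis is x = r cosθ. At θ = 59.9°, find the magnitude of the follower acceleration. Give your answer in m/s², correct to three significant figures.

ω = 115.9 rad/s (from 18.44 rev/s).
x = r cosθ ⇒ ẍ = −rω² cosθ (ω constant).
|a| = rω²|cosθ| = 0.0351·(115.9)²·|cos 59.9°| = 236.3 m/s².

236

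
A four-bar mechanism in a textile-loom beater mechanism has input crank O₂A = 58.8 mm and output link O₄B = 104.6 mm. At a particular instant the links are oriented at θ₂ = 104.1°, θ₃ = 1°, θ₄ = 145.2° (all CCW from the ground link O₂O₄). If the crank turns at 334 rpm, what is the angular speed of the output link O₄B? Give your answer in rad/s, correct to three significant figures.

ω₂ = 34.98 rad/s (from 334 rpm).
Differentiating the loop-closure r₂e^{iθ₂}+r₃e^{iθ₃}=r₁+r₄e^{iθ₄} gives r₂ω₂e^{iθ₂}+r₃ω₃e^{iθ₃}=r₄ω₄e^{iθ₄}.
Eliminating the other unknown: ω₄ = r₂ω₂ sin(θ₂−θ₃) / [r₄ sin(θ₄−θ₃)].
Numerator sine = +0.97398; denominator sine = +0.58496.
Result = 0.0588·34.98·(+0.97398) / (0.1046·(+0.58496)) = +32.737 rad/s; magnitude 32.737 rad/s.

32.7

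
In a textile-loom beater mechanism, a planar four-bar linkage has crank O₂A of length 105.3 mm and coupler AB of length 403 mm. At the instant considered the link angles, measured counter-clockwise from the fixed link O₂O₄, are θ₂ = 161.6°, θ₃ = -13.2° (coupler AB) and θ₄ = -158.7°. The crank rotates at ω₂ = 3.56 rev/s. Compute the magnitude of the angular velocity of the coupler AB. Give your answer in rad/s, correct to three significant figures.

6.59

ω₂ = 22.37 rad/s (from 3.56 rev/s).
Differentiating the loop-closure r₂e^{iθ₂}+r₃e^{iθ₃}=r₁+r₄e^{iθ₄} gives r₂ω₂e^{iθ₂}+r₃ω₃e^{iθ₃}=r₄ω₄e^{iθ₄}.
Eliminating the other unknown: ω₃ = r₂ω₂ sin(θ₄−θ₂) / [r₃ sin(θ₃−θ₄)].
Numerator sine = +0.63877; denominator sine = +0.56641.
Result = 0.1053·22.37·(+0.63877) / (0.403·(+0.56641)) = +6.5913 rad/s; magnitude 6.5913 rad/s.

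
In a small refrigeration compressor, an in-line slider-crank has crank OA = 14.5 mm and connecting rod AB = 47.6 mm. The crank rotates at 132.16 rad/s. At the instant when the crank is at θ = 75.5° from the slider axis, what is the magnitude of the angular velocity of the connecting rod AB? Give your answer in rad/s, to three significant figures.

10.5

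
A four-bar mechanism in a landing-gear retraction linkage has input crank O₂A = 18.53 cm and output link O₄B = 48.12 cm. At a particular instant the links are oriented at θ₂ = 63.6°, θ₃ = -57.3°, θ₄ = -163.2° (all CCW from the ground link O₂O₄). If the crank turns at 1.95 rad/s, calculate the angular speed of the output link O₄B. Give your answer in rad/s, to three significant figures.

ω₂ = 1.95 rad/s
Differentiating the loop-closure r₂e^{iθ₂}+r₃e^{iθ₃}=r₁+r₄e^{iθ₄} gives r₂ω₂e^{iθ₂}+r₃ω₃e^{iθ₃}=r₄ω₄e^{iθ₄}.
Eliminating the other unknown: ω₄ = r₂ω₂ sin(θ₂−θ₃) / [r₄ sin(θ₄−θ₃)].
Numerator sine = +0.85806; denominator sine = -0.96174.
Result = 0.1853·1.95·(+0.85806) / (0.4812·(-0.96174)) = -0.66996 rad/s; magnitude 0.66996 rad/s.

0.670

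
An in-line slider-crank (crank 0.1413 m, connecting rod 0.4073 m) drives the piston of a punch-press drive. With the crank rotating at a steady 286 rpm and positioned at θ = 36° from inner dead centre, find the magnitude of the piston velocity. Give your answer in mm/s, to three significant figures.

3200

ω = 2π·286/60 = 29.95 rad/s
For an in-line slider-crank, x = r cosθ + √(L² − r² sin²θ), so v = −rω sinθ·[1 + r cosθ/√(L² − r² sin²θ)].
With r = 0.1413 m, L = 0.4073 m, θ = 36°: √(L² − r² sin²θ) = 0.39874 m.
v = −0.1413·29.95·0.58779·[1 + 0.1413·0.80902/0.39874] = -3.2006 m/s.
|v| = 3.2006 m/s = 3200.6 mm/s.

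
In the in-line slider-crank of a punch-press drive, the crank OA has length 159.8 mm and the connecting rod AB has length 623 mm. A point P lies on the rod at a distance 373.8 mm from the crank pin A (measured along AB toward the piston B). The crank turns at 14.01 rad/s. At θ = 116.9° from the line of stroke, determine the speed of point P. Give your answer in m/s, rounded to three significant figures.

ω = 14.01 rad/s.  Crank-pin speed |V_A| = rω = 2.2388 m/s, perpendicular to OA.
Rod angle: sinφ = −(r/L) sinθ ⇒ φ = -13.223°; ω_rod = −rω cosθ/√(L²−r²sin²θ) = +1.6701 rad/s.
V_P = V_A + ω_rod × AP, with AP = 0.3738 m along the rod.
Components: V_Px = −rω sinθ − a·ω_rod·sinφ = -1.8537 m/s;  V_Py = rω cosθ + a·ω_rod·cosφ = -0.40516 m/s.
|V_P| = √(V_Px² + V_Py²) = 1.8975 m/s.

1.90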